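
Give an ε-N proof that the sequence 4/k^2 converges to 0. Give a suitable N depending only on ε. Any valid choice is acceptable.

Suppose ε > 0. For k ≥ 1, |4/k^2 − 0| = 4/k^2.
4/k^2 < ε ⇔ k^2 > 4/ε ⇔ k > (4/ε)^{1/2}.
Take N = (4/ε)^{1/2}. Then k > N implies 4/k^2 < ε.

N = (4/ε)^{1/2}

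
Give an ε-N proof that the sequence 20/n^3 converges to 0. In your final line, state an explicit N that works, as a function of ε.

Let ε > 0 be given. For n ≥ 1, |20/n^3 − 0| = 20/n^3.
20/n^3 < ε ⇔ n^3 > 20/ε ⇔ n > (20/ε)^{1/3}.
Take N = (20/ε)^{1/3}. Then n > N implies 20/n^3 < ε.

N = (20/ε)^{1/3}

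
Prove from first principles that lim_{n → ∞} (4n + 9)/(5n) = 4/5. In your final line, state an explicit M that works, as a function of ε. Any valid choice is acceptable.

Let ε > 0. For n ≥ 1, |(4n + 9)/(5n) − (4/5)| = |45|/(5(5n)) = 45/(5(5n)).
Since 5n ≥ 5n for n ≥ 1, this is ≤ 45/(5·5n) = (9/5)/n.
So |(4n + 9)/(5n) − (4/5)| < ε whenever n > (9/5)/ε.
Take M = (9/5)/ε. If n > M then |(4n + 9)/(5n) − (4/5)| ≤ (9/5)/n < ε.

M = (9/5)/ε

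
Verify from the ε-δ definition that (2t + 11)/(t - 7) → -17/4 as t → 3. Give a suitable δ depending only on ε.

Let ε > 0 be given. We want δ > 0 with 0 < |t − 3| < δ ⇒ |(2t + 11)/(t - 7) + 17/4| < ε.
Combining over a common denominator, (2t + 11)/(t - 7) + 17/4 = [(2t + 11)·(-4) − 17·(t - 7)] / [(-4)·(t - 7)] = -25(t − 3) / ((-4)(t - 7)).
So |(2t + 11)/(t - 7) + 17/4| = 25|t − 3| / (4·|t − 7|).
Restrict δ ≤ 2. Then |t − 3| < 2 gives |t − 7| = |(t − 3) + (-4)| ≥ 4 − 2 = 2.
Hence |(2t + 11)/(t - 7) + 17/4| < 25|t − 3|/(4·2) = (25/8)|t − 3|, which is < ε once |t − 3| < (8/25)ε.
Take δ = min(2, (8/25)ε). Then 0 < |t − 3| < δ forces both bounds, so |(2t + 11)/(t - 7) + 17/4| < ε.

δ = min(2, (8/25)ε)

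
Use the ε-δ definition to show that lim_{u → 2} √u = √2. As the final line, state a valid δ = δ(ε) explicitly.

δ = min(2, √2·ε)

Let ε > 0 be given. We want δ > 0 such that 0 < |u − 2| < δ implies |√u − √2| < ε.
Multiplying by the conjugate, |√u − √2| = |u − 2|/(√u + √2).
Restrict δ ≤ 2 so that |u − 2| < 2 forces u > 0, and then √u + √2 > √2.
Hence |√u − √2| < |u − 2|/√2, which is < ε once |u − 2| < √2·ε.
Take δ = min(2, √2·ε). If 0 < |u − 2| < δ then u > 0 and |√u − √2| < |u − 2|/√2 < ε.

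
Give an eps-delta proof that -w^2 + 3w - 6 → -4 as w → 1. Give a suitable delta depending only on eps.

delta = min(1, eps/4)

Let eps > 0. We want delta > 0 such that 0 < |w − 1| < delta implies |(-w^2 + 3w - 6) + 4| < eps.
(-w^2 + 3w - 6) + 4 = -w^2 + 3w - 2 = (w − 1)(-w + 2).
So |(-w^2 + 3w - 6) + 4| = |w − 1|·|-w + 2|.
Assume first that |w − 1| < 1, so |w| < 2. Then |-w + 2| ≤ 2 + 2 = 4.
Hence |(-w^2 + 3w - 6) + 4| ≤ 4|w − 1| < eps provided |w − 1| < eps/4.
Take delta = min(1, eps/4). Then 0 < |w − 1| < delta gives both |w − 1| < 1 and |w − 1| < eps/4, so |(-w^2 + 3w - 6) + 4| < eps.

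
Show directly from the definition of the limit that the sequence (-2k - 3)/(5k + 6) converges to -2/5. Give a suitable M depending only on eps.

M = (3/25)/eps

Suppose eps > 0. For k ≥ 1, |(-2k - 3)/(5k + 6) + 2/5| = |-3|/(5(5k + 6)) = 3/(5(5k + 6)).
Since 5k + 6 ≥ 5k for k ≥ 1, this is ≤ 3/(5·5k) = (3/25)/k.
So |(-2k - 3)/(5k + 6) + 2/5| < eps whenever k > (3/25)/eps.
Take M = (3/25)/eps. If k > M then |(-2k - 3)/(5k + 6) + 2/5| ≤ (3/25)/k < eps.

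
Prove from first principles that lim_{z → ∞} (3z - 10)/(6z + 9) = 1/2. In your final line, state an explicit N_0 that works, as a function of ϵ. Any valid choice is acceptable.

Let ϵ > 0. We seek N_0 > 0 such that z > N_0 implies |(3z - 10)/(6z + 9) − (1/2)| < ϵ.
(3z - 10)/(6z + 9) − (1/2) = (6(3z - 10) − 3(6z + 9)) / (6(6z + 9)) = -87/(6(6z + 9)).
For z > 0 we have 6z + 9 > 6z, so |(3z - 10)/(6z + 9) − (1/2)| = 87/(6(6z + 9)) < 87/(6·6z) = (29/12)/z.
Thus |(3z - 10)/(6z + 9) − (1/2)| < ϵ whenever z > (29/12)/ϵ.
Take N_0 = (29/12)/ϵ. If z > N_0 then |(3z - 10)/(6z + 9) − (1/2)| < (29/12)/z < ϵ.

N_0 = (29/12)/ϵ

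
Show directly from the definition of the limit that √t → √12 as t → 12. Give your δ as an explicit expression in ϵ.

Let ϵ > 0. We want δ > 0 such that 0 < |t − 12| < δ implies |√t − √12| < ϵ.
Rationalise: √t − √12 = (t − 12)/(√t + √12), so |√t − √12| = |t − 12|/(√t + √12).
Restrict δ ≤ 12 so that |t − 12| < 12 forces t > 0, and then √t + √12 > √12.
Hence |√t − √12| < |t − 12|/√12, which is < ϵ once |t − 12| < √12·ϵ.
Take δ = min(12, √12·ϵ). If 0 < |t − 12| < δ then t > 0 and |√t − √12| < |t − 12|/√12 < ϵ.

δ = min(12, √12·ϵ)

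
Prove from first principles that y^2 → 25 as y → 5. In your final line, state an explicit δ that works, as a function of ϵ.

δ = min(2, ϵ/12)

Let ϵ > 0. We seek δ > 0 with 0 < |y − 5| < δ ⇒ |y^2 − 25| < ϵ.
Factor: y^2 − 25 = (y − 5)(y + 5), so |y^2 − 25| = |y − 5|·|y + 5|.
Impose δ ≤ 2 so that |y| < 7; then |y + 5| ≤ 12.
Hence |y^2 − 25| ≤ 12|y − 5|, which is < ϵ once |y − 5| < ϵ/12.
Take δ = min(2, ϵ/12). If 0 < |y − 5| < δ then both bounds hold and |y^2 − 25| ≤ 12|y − 5| < 12·(ϵ/12) = ϵ.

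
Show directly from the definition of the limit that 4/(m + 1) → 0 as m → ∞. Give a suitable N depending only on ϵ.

N = 4/ϵ

Suppose ϵ > 0. For m ≥ 1, |4/(m + 1) − 0| = 4/(m + 1) ≤ 4/m.
We need 4/m < ϵ, i.e. m > 4/ϵ.
Take N = 4/ϵ. If m > N then |4/(m + 1)| ≤ 4/m < ϵ.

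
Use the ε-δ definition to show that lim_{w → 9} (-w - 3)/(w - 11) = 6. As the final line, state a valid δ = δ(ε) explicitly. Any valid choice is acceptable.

δ = min(1, (1/7)ε)

Suppose ε > 0. We want δ > 0 with 0 < |w − 9| < δ ⇒ |(-w - 3)/(w - 11) − 6| < ε.
Combining over a common denominator, (-w - 3)/(w - 11) − 6 = [(-w - 3)·(-2) − (-12)·(w - 11)] / [(-2)·(w - 11)] = 14(w − 9) / ((-2)(w - 11)).
So |(-w - 3)/(w - 11) − 6| = 14|w − 9| / (2·|w − 11|).
Restrict δ ≤ 1. Then |w − 9| < 1 gives |w − 11| = |(w − 9) + (-2)| ≥ 2 − 1 = 1.
Hence |(-w - 3)/(w - 11) − 6| < 14|w − 9|/(2·1) = 7|w − 9|, which is < ε once |w − 9| < (1/7)ε.
Take δ = min(1, (1/7)ε). Then 0 < |w − 9| < δ forces both bounds, so |(-w - 3)/(w - 11) − 6| < ε.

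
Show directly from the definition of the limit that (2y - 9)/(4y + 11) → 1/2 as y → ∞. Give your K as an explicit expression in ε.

K = (29/8)/ε

Suppose ε > 0. We seek K > 0 such that y > K implies |(2y - 9)/(4y + 11) − (1/2)| < ε.
(2y - 9)/(4y + 11) − (1/2) = (4(2y - 9) − 2(4y + 11)) / (4(4y + 11)) = -58/(4(4y + 11)).
For y > 0 we have 4y + 11 > 4y, so |(2y - 9)/(4y + 11) − (1/2)| = 58/(4(4y + 11)) < 58/(4·4y) = (29/8)/y.
Thus |(2y - 9)/(4y + 11) − (1/2)| < ε whenever y > (29/8)/ε.
Take K = (29/8)/ε. If y > K then |(2y - 9)/(4y + 11) − (1/2)| < (29/8)/y < ε.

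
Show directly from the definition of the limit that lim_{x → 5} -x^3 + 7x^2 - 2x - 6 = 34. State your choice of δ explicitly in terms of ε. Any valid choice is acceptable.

δ = min(2, ε/71)

Fix ε > 0. We want δ > 0 such that 0 < |x − 5| < δ implies |(-x^3 + 7x^2 - 2x - 6) − 34| < ε.
(-x^3 + 7x^2 - 2x - 6) − 34 = -x^3 + 7x^2 - 2x - 40 = (x − 5)(-x^2 + 2x + 8).
So |(-x^3 + 7x^2 - 2x - 6) − 34| = |x − 5|·|-x^2 + 2x + 8|.
Assume first that |x − 5| < 2, so |x| < 7. Then |-x^2 + 2x + 8| ≤ 7^2 + 2·7 + 8 = 71.
Hence |(-x^3 + 7x^2 - 2x - 6) − 34| ≤ 71|x − 5| < ε provided |x − 5| < ε/71.
Take δ = min(2, ε/71). Then 0 < |x − 5| < δ gives both |x − 5| < 2 and |x − 5| < ε/71, so |(-x^3 + 7x^2 - 2x - 6) − 34| < ε.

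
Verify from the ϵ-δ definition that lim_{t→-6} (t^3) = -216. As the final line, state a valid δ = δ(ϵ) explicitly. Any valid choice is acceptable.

Fix ϵ > 0. We seek δ > 0 with 0 < |t + 6| < δ ⇒ |t^3 + 216| < ϵ.
Factor: t^3 + 216 = (t + 6)(t^2 - 6t + 36), so |t^3 + 216| = |t + 6|·|t^2 - 6t + 36|.
Impose δ ≤ 1 so that |t| < 7; then |t^2 - 6t + 36| ≤ 127.
Hence |t^3 + 216| ≤ 127|t + 6|, which is < ϵ once |t + 6| < ϵ/127.
Take δ = min(1, ϵ/127). If 0 < |t + 6| < δ then both bounds hold and |t^3 + 216| ≤ 127|t + 6| < 127·(ϵ/127) = ϵ.

δ = min(1, ϵ/127)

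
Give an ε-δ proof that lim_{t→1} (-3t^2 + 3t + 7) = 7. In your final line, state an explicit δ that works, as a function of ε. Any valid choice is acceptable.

δ = min(2, ε/9)

Fix ε > 0. We want δ > 0 such that 0 < |t − 1| < δ implies |(-3t^2 + 3t + 7) − 7| < ε.
(-3t^2 + 3t + 7) − 7 = -3t^2 + 3t = (t − 1)(-3t).
So |(-3t^2 + 3t + 7) − 7| = |t − 1|·|-3t|.
Require δ ≤ 2. Then |t − 1| < 2 gives |t| < 3, and by the triangle inequality |-3t| ≤ 3·3 = 9.
Hence |(-3t^2 + 3t + 7) − 7| ≤ 9|t − 1| < ε provided |t − 1| < ε/9.
Choosing δ = min(2, ε/9) ensures both conditions, hence |(-3t^2 + 3t + 7) − 7| < ε.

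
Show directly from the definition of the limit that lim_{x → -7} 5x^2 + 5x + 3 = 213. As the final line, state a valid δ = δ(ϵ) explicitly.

δ = min(1, ϵ/70)

Let ϵ > 0. We want δ > 0 such that 0 < |x + 7| < δ implies |(5x^2 + 5x + 3) − 213| < ϵ.
(5x^2 + 5x + 3) − 213 = 5x^2 + 5x - 210 = (x + 7)(5x - 30).
So |(5x^2 + 5x + 3) − 213| = |x + 7|·|5x - 30|.
Require δ ≤ 1. Then |x + 7| < 1 gives |x| < 8, and by the triangle inequality |5x - 30| ≤ 5·8 + 30 = 70.
Hence |(5x^2 + 5x + 3) − 213| ≤ 70|x + 7| < ϵ provided |x + 7| < ϵ/70.
Take δ = min(1, ϵ/70). Then 0 < |x + 7| < δ gives both |x + 7| < 1 and |x + 7| < ϵ/70, so |(5x^2 + 5x + 3) − 213| < ϵ.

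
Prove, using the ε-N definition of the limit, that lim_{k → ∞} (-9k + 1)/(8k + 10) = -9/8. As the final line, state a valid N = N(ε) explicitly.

N = (49/32)/ε

Let ε > 0 be given. For k ≥ 1, |(-9k + 1)/(8k + 10) + 9/8| = |98|/(8(8k + 10)) = 98/(8(8k + 10)).
Since 8k + 10 ≥ 8k for k ≥ 1, this is ≤ 98/(8·8k) = (49/32)/k.
So |(-9k + 1)/(8k + 10) + 9/8| < ε whenever k > (49/32)/ε.
Take N = (49/32)/ε. If k > N then |(-9k + 1)/(8k + 10) + 9/8| ≤ (49/32)/k < ε.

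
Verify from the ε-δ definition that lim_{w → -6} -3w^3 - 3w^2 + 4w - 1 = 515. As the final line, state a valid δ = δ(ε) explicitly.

δ = min(2, ε/398)

Fix ε > 0. We want δ > 0 such that 0 < |w + 6| < δ implies |(-3w^3 - 3w^2 + 4w - 1) − 515| < ε.
(-3w^3 - 3w^2 + 4w - 1) − 515 = -3w^3 - 3w^2 + 4w - 516 = (w + 6)(-3w^2 + 15w - 86).
So |(-3w^3 - 3w^2 + 4w - 1) − 515| = |w + 6|·|-3w^2 + 15w - 86|.
Assume first that |w + 6| < 2, so |w| < 8. Then |-3w^2 + 15w - 86| ≤ 3·8^2 + 15·8 + 86 = 398.
Hence |(-3w^3 - 3w^2 + 4w - 1) − 515| ≤ 398|w + 6| < ε provided |w + 6| < ε/398.
Take δ = min(2, ε/398). Then 0 < |w + 6| < δ gives both |w + 6| < 2 and |w + 6| < ε/398, so |(-3w^3 - 3w^2 + 4w - 1) − 515| < ε.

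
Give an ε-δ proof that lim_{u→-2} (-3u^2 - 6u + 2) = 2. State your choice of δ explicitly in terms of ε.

δ = min(2, ε/12)

Let ε > 0. We want δ > 0 such that 0 < |u + 2| < δ implies |(-3u^2 - 6u + 2) − 2| < ε.
(-3u^2 - 6u + 2) − 2 = -3u^2 - 6u = (u + 2)(-3u).
So |(-3u^2 - 6u + 2) − 2| = |u + 2|·|-3u|.
Assume first that |u + 2| < 2, so |u| < 4. Then |-3u| ≤ 3·4 = 12.
Hence |(-3u^2 - 6u + 2) − 2| ≤ 12|u + 2| < ε provided |u + 2| < ε/12.
Take δ = min(2, ε/12). Then 0 < |u + 2| < δ gives both |u + 2| < 2 and |u + 2| < ε/12, so |(-3u^2 - 6u + 2) − 2| < ε.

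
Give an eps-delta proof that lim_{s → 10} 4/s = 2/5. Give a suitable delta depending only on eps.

Let eps > 0 be given. We seek delta > 0 such that 0 < |s − 10| < delta implies |4/s − (2/5)| < eps.
|4/s − (2/5)| = 4·|10 − s|/(10·|s|) = 4|s − 10|/(10|s|).
Require delta ≤ 5 so that |s| > 10 − 5 = 5, hence 10|s| > 50.
Then |4/s − (2/5)| < 4|s − 10|/50, which is < eps when |s − 10| < (25/2)eps.
Take delta = min(5, (25/2)eps). Then 0 < |s − 10| < delta gives both |s − 10| < 5 and |s − 10| < (25/2)eps, so |4/s − (2/5)| < eps.

delta = min(5, (25/2)eps)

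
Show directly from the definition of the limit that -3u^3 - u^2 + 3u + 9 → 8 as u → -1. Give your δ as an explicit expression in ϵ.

Let ϵ > 0. We want δ > 0 such that 0 < |u + 1| < δ implies |(-3u^3 - u^2 + 3u + 9) − 8| < ϵ.
(-3u^3 - u^2 + 3u + 9) − 8 = -3u^3 - u^2 + 3u + 1 = (u + 1)(-3u^2 + 2u + 1).
So |(-3u^3 - u^2 + 3u + 9) − 8| = |u + 1|·|-3u^2 + 2u + 1|.
Assume first that |u + 1| < 2, so |u| < 3. Then |-3u^2 + 2u + 1| ≤ 3·3^2 + 2·3 + 1 = 34.
Hence |(-3u^3 - u^2 + 3u + 9) − 8| ≤ 34|u + 1| < ϵ provided |u + 1| < ϵ/34.
Take δ = min(2, ϵ/34). Then 0 < |u + 1| < δ gives both |u + 1| < 2 and |u + 1| < ϵ/34, so |(-3u^3 - u^2 + 3u + 9) − 8| < ϵ.

δ = min(2, ϵ/34)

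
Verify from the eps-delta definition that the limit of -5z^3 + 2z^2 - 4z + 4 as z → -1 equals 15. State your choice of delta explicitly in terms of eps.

delta = min(2, eps/77)

Fix eps > 0. We want delta > 0 such that 0 < |z + 1| < delta implies |(-5z^3 + 2z^2 - 4z + 4) − 15| < eps.
(-5z^3 + 2z^2 - 4z + 4) − 15 = -5z^3 + 2z^2 - 4z - 11 = (z + 1)(-5z^2 + 7z - 11).
So |(-5z^3 + 2z^2 - 4z + 4) − 15| = |z + 1|·|-5z^2 + 7z - 11|.
Require delta ≤ 2. Then |z + 1| < 2 gives |z| < 3, and by the triangle inequality |-5z^2 + 7z - 11| ≤ 5·3^2 + 7·3 + 11 = 77.
Hence |(-5z^3 + 2z^2 - 4z + 4) − 15| ≤ 77|z + 1| < eps provided |z + 1| < eps/77.
Take delta = min(2, eps/77). Then 0 < |z + 1| < delta gives both |z + 1| < 2 and |z + 1| < eps/77, so |(-5z^3 + 2z^2 - 4z + 4) − 15| < eps.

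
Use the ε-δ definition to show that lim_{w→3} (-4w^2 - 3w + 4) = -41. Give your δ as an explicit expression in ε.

Let ε > 0 be given. We want δ > 0 such that 0 < |w − 3| < δ implies |(-4w^2 - 3w + 4) + 41| < ε.
(-4w^2 - 3w + 4) + 41 = -4w^2 - 3w + 45 = (w − 3)(-4w - 15).
So |(-4w^2 - 3w + 4) + 41| = |w − 3|·|-4w - 15|.
Require δ ≤ 1. Then |w − 3| < 1 gives |w| < 4, and by the triangle inequality |-4w - 15| ≤ 4·4 + 15 = 31.
Hence |(-4w^2 - 3w + 4) + 41| ≤ 31|w − 3| < ε provided |w − 3| < ε/31.
Take δ = min(1, ε/31). Then 0 < |w − 3| < δ gives both |w − 3| < 1 and |w − 3| < ε/31, so |(-4w^2 - 3w + 4) + 41| < ε.

δ = min(1, ε/31)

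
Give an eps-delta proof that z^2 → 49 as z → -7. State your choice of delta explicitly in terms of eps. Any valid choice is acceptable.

delta = min(1, eps/15)

Let eps > 0 be given. We seek delta > 0 with 0 < |z + 7| < delta ⇒ |z^2 − 49| < eps.
Factor: z^2 − 49 = (z + 7)(z - 7), so |z^2 − 49| = |z + 7|·|z - 7|.
Impose delta ≤ 1 so that |z| < 8; then |z - 7| ≤ 15.
Hence |z^2 − 49| ≤ 15|z + 7|, which is < eps once |z + 7| < eps/15.
Take delta = min(1, eps/15). If 0 < |z + 7| < delta then both bounds hold and |z^2 − 49| ≤ 15|z + 7| < 15·(eps/15) = eps.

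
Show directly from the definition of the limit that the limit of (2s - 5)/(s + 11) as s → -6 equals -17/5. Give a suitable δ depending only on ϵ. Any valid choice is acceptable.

Suppose ϵ > 0. We want δ > 0 with 0 < |s + 6| < δ ⇒ |(2s - 5)/(s + 11) + 17/5| < ϵ.
Combining over a common denominator, (2s - 5)/(s + 11) + 17/5 = [(2s - 5)·5 − (-17)·(s + 11)] / [5·(s + 11)] = 27(s + 6) / (5(s + 11)).
So |(2s - 5)/(s + 11) + 17/5| = 27|s + 6| / (5·|s + 11|).
Require δ ≤ 5/2, so |s + 11| ≥ |5| − |s + 6| > 5 − 5/2 = 5/2.
Hence |(2s - 5)/(s + 11) + 17/5| < 27|s + 6|/(5·(5/2)) = (54/25)|s + 6|, which is < ϵ once |s + 6| < (25/54)ϵ.
Take δ = min(5/2, (25/54)ϵ). Then 0 < |s + 6| < δ forces both bounds, so |(2s - 5)/(s + 11) + 17/5| < ϵ.

δ = min(5/2, (25/54)ϵ)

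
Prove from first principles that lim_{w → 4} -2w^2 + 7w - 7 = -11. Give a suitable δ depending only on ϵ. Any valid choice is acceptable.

Let ϵ > 0 be given. We want δ > 0 such that 0 < |w − 4| < δ implies |(-2w^2 + 7w - 7) + 11| < ϵ.
(-2w^2 + 7w - 7) + 11 = -2w^2 + 7w + 4 = (w − 4)(-2w - 1).
So |(-2w^2 + 7w - 7) + 11| = |w − 4|·|-2w - 1|.
Require δ ≤ 1. Then |w − 4| < 1 gives |w| < 5, and by the triangle inequality |-2w - 1| ≤ 2·5 + 1 = 11.
Hence |(-2w^2 + 7w - 7) + 11| ≤ 11|w − 4| < ϵ provided |w − 4| < ϵ/11.
Take δ = min(1, ϵ/11). Then 0 < |w − 4| < δ gives both |w − 4| < 1 and |w − 4| < ϵ/11, so |(-2w^2 + 7w - 7) + 11| < ϵ.

δ = min(1, ϵ/11)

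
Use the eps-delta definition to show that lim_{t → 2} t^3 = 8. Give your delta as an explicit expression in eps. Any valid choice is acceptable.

Fix eps > 0. We seek delta > 0 with 0 < |t − 2| < delta ⇒ |t^3 − 8| < eps.
Factor: t^3 − 8 = (t − 2)(t^2 + 2t + 4), so |t^3 − 8| = |t − 2|·|t^2 + 2t + 4|.
Restrict delta ≤ 1. Then |t − 2| < 1 gives |t| < 3, so by the triangle inequality |t^2 + 2t + 4| ≤ 3^2 + 2·3 + 4 = 19.
Hence |t^3 − 8| ≤ 19|t − 2|, which is < eps once |t − 2| < eps/19.
Take delta = min(1, eps/19). If 0 < |t − 2| < delta then both bounds hold and |t^3 − 8| ≤ 19|t − 2| < 19·(eps/19) = eps.

delta = min(1, eps/19)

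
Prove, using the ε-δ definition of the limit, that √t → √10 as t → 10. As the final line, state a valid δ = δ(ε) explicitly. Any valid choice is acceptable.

Let ε > 0 be given. We want δ > 0 such that 0 < |t − 10| < δ implies |√t − √10| < ε.
Multiplying by the conjugate, |√t − √10| = |t − 10|/(√t + √10).
Restrict δ ≤ 10 so that |t − 10| < 10 forces t > 0, and then √t + √10 > √10.
Hence |√t − √10| < |t − 10|/√10, which is < ε once |t − 10| < √10·ε.
Take δ = min(10, √10·ε). If 0 < |t − 10| < δ then t > 0 and |√t − √10| < |t − 10|/√10 < ε.

δ = min(10, √10·ε)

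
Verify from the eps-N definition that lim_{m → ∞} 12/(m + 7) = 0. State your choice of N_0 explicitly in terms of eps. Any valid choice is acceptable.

Let eps > 0. For m ≥ 1, |12/(m + 7) − 0| = 12/(m + 7) ≤ 12/m.
We need 12/m < eps, i.e. m > 12/eps.
Take N_0 = 12/eps. If m > N_0 then |12/(m + 7)| ≤ 12/m < eps.

N_0 = 12/eps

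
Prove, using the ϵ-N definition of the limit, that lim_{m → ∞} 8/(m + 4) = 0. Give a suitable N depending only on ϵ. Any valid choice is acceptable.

N = 8/ϵ

Fix ϵ > 0. For m ≥ 1, |8/(m + 4) − 0| = 8/(m + 4) ≤ 8/m.
We need 8/m < ϵ, i.e. m > 8/ϵ.
Take N = 8/ϵ. If m > N then |8/(m + 4)| ≤ 8/m < ϵ.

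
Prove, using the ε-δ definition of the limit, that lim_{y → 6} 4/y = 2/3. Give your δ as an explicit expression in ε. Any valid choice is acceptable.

δ = min(3, (9/2)ε)

Suppose ε > 0. We seek δ > 0 such that 0 < |y − 6| < δ implies |4/y − (2/3)| < ε.
|4/y − (2/3)| = 4·|6 − y|/(6·|y|) = 4|y − 6|/(6|y|).
Require δ ≤ 3 so that |y| > 6 − 3 = 3, hence 6|y| > 18.
Then |4/y − (2/3)| < 4|y − 6|/18, which is < ε when |y − 6| < (9/2)ε.
Take δ = min(3, (9/2)ε). Then 0 < |y − 6| < δ gives both |y − 6| < 3 and |y − 6| < (9/2)ε, so |4/y − (2/3)| < ε.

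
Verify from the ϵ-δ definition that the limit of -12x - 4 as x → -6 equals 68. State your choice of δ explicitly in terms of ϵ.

Let ϵ > 0 be given. We need δ > 0 so that 0 < |x + 6| < δ implies |(-12x - 4) − 68| < ϵ.
|(-12x - 4) − 68| = |-12x - 72| = 12|x + 6|.
So 12|x + 6| < ϵ exactly when |x + 6| < ϵ/12.
Take δ = ϵ/12. If 0 < |x + 6| < δ then |(-12x - 4) − 68| = 12|x + 6| < 12·(ϵ/12) = ϵ.

δ = ϵ/12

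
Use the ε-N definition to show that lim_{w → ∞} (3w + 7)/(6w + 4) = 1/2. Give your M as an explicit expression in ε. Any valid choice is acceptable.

Suppose ε > 0. We seek M > 0 such that w > M implies |(3w + 7)/(6w + 4) − (1/2)| < ε.
(3w + 7)/(6w + 4) − (1/2) = (6(3w + 7) − 3(6w + 4)) / (6(6w + 4)) = 30/(6(6w + 4)).
For w > 0 we have 6w + 4 > 6w, so |(3w + 7)/(6w + 4) − (1/2)| = 30/(6(6w + 4)) < 30/(6·6w) = (5/6)/w.
Thus |(3w + 7)/(6w + 4) − (1/2)| < ε whenever w > (5/6)/ε.
Take M = (5/6)/ε. If w > M then |(3w + 7)/(6w + 4) − (1/2)| < (5/6)/w < ε.

M = (5/6)/ε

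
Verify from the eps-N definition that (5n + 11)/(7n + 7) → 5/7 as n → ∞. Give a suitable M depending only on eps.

Let eps > 0. For n ≥ 1, |(5n + 11)/(7n + 7) − (5/7)| = |42|/(7(7n + 7)) = 42/(7(7n + 7)).
Since 7n + 7 ≥ 7n for n ≥ 1, this is ≤ 42/(7·7n) = (6/7)/n.
So |(5n + 11)/(7n + 7) − (5/7)| < eps whenever n > (6/7)/eps.
Take M = (6/7)/eps. If n > M then |(5n + 11)/(7n + 7) − (5/7)| ≤ (6/7)/n < eps.

M = (6/7)/eps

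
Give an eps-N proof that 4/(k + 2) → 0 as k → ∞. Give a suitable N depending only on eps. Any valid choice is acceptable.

Let eps > 0 be given. For k ≥ 1, |4/(k + 2) − 0| = 4/(k + 2) ≤ 4/k.
We need 4/k < eps, i.e. k > 4/eps.
Take N = 4/eps. If k > N then |4/(k + 2)| ≤ 4/k < eps.

N = 4/eps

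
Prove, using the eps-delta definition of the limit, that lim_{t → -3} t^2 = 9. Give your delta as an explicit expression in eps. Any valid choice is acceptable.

Fix eps > 0. We seek delta > 0 with 0 < |t + 3| < delta ⇒ |t^2 − 9| < eps.
Factor: t^2 − 9 = (t + 3)(t - 3), so |t^2 − 9| = |t + 3|·|t - 3|.
Impose delta ≤ 1 so that |t| < 4; then |t - 3| ≤ 7.
Hence |t^2 − 9| ≤ 7|t + 3|, which is < eps once |t + 3| < eps/7.
Take delta = min(1, eps/7). If 0 < |t + 3| < delta then both bounds hold and |t^2 − 9| ≤ 7|t + 3| < 7·(eps/7) = eps.

delta = min(1, eps/7)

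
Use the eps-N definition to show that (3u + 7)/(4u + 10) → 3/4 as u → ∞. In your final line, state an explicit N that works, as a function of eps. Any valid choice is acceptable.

N = (1/8)/eps

Let eps > 0 be given. We seek N > 0 such that u > N implies |(3u + 7)/(4u + 10) − (3/4)| < eps.
(3u + 7)/(4u + 10) − (3/4) = (4(3u + 7) − 3(4u + 10)) / (4(4u + 10)) = -2/(4(4u + 10)).
For u > 0 we have 4u + 10 > 4u, so |(3u + 7)/(4u + 10) − (3/4)| = 2/(4(4u + 10)) < 2/(4·4u) = (1/8)/u.
Thus |(3u + 7)/(4u + 10) − (3/4)| < eps whenever u > (1/8)/eps.
Take N = (1/8)/eps. If u > N then |(3u + 7)/(4u + 10) − (3/4)| < (1/8)/u < eps.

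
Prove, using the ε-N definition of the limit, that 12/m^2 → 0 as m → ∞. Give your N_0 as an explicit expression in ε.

N_0 = (12/ε)^{1/2}

Fix ε > 0. For m ≥ 1, |12/m^2 − 0| = 12/m^2.
12/m^2 < ε ⇔ m^2 > 12/ε ⇔ m > (12/ε)^{1/2}.
Take N_0 = (12/ε)^{1/2}. Then m > N_0 implies 12/m^2 < ε.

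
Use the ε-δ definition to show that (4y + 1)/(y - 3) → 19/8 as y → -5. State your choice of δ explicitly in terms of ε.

Suppose ε > 0. We want δ > 0 with 0 < |y + 5| < δ ⇒ |(4y + 1)/(y - 3) − (19/8)| < ε.
Combining over a common denominator, (4y + 1)/(y - 3) − (19/8) = [(4y + 1)·(-8) − (-19)·(y - 3)] / [(-8)·(y - 3)] = -13(y + 5) / ((-8)(y - 3)).
So |(4y + 1)/(y - 3) − (19/8)| = 13|y + 5| / (8·|y − 3|).
Require δ ≤ 4, so |y − 3| ≥ |-8| − |y + 5| > 8 − 4 = 4.
Hence |(4y + 1)/(y - 3) − (19/8)| < 13|y + 5|/(8·4) = (13/32)|y + 5|, which is < ε once |y + 5| < (32/13)ε.
Take δ = min(4, (32/13)ε). Then 0 < |y + 5| < δ forces both bounds, so |(4y + 1)/(y - 3) − (19/8)| < ε.

δ = min(4, (32/13)ε)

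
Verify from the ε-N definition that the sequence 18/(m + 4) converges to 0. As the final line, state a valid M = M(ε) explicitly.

Let ε > 0 be given. For m ≥ 1, |18/(m + 4) − 0| = 18/(m + 4) ≤ 18/m.
We need 18/m < ε, i.e. m > 18/ε.
Take M = 18/ε. If m > M then |18/(m + 4)| ≤ 18/m < ε.

M = 18/ε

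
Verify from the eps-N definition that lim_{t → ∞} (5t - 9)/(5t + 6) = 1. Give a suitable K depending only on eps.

Suppose eps > 0. We seek K > 0 such that t > K implies |(5t - 9)/(5t + 6) − 1| < eps.
(5t - 9)/(5t + 6) − 1 = (5(5t - 9) − 5(5t + 6)) / (5(5t + 6)) = -75/(5(5t + 6)).
For t > 0 we have 5t + 6 > 5t, so |(5t - 9)/(5t + 6) − 1| = 75/(5(5t + 6)) < 75/(5·5t) = 3/t.
Thus |(5t - 9)/(5t + 6) − 1| < eps whenever t > 3/eps.
Take K = 3/eps. If t > K then |(5t - 9)/(5t + 6) − 1| < 3/t < eps.

K = 3/eps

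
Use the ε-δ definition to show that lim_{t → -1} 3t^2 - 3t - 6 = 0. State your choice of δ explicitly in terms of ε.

Suppose ε > 0. We want δ > 0 such that 0 < |t + 1| < δ implies |(3t^2 - 3t - 6)| < ε.
(3t^2 - 3t - 6) = 3t^2 - 3t - 6 = (t + 1)(3t - 6).
So |(3t^2 - 3t - 6)| = |t + 1|·|3t - 6|.
Require δ ≤ 1. Then |t + 1| < 1 gives |t| < 2, and by the triangle inequality |3t - 6| ≤ 3·2 + 6 = 12.
Hence |(3t^2 - 3t - 6)| ≤ 12|t + 1| < ε provided |t + 1| < ε/12.
Choosing δ = min(1, ε/12) ensures both conditions, hence |(3t^2 - 3t - 6)| < ε.

δ = min(1, ε/12)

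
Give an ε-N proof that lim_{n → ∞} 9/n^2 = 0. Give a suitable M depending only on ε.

M = (9/ε)^{1/2}

Fix ε > 0. For n ≥ 1, |9/n^2 − 0| = 9/n^2.
9/n^2 < ε ⇔ n^2 > 9/ε ⇔ n > (9/ε)^{1/2}.
Take M = (9/ε)^{1/2}. Then n > M implies 9/n^2 < ε.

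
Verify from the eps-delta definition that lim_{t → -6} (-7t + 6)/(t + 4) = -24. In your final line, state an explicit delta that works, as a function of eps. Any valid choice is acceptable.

Fix eps > 0. We want delta > 0 with 0 < |t + 6| < delta ⇒ |(-7t + 6)/(t + 4) + 24| < eps.
Combining over a common denominator, (-7t + 6)/(t + 4) + 24 = [(-7t + 6)·(-2) − 48·(t + 4)] / [(-2)·(t + 4)] = -34(t + 6) / ((-2)(t + 4)).
So |(-7t + 6)/(t + 4) + 24| = 34|t + 6| / (2·|t + 4|).
Require delta ≤ 1, so |t + 4| ≥ |-2| − |t + 6| > 2 − 1 = 1.
Hence |(-7t + 6)/(t + 4) + 24| < 34|t + 6|/(2·1) = 17|t + 6|, which is < eps once |t + 6| < (1/17)eps.
Take delta = min(1, (1/17)eps). Then 0 < |t + 6| < delta forces both bounds, so |(-7t + 6)/(t + 4) + 24| < eps.

delta = min(1, (1/17)eps)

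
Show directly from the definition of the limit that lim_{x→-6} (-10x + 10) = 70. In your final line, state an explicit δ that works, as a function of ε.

Let ε > 0. We need δ > 0 so that 0 < |x + 6| < δ implies |(-10x + 10) − 70| < ε.
Since (-10x + 10) − 70 = -10(x + 6), we have |(-10x + 10) − 70| = 10|x + 6|.
Thus it suffices that |x + 6| < ε/10.
Take δ = ε/10. If 0 < |x + 6| < δ then |(-10x + 10) − 70| = 10|x + 6| < 10·(ε/10) = ε.

δ = ε/10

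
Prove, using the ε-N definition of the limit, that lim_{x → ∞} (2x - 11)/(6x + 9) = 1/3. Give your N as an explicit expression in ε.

N = (7/3)/ε

Fix ε > 0. We seek N > 0 such that x > N implies |(2x - 11)/(6x + 9) − (1/3)| < ε.
(2x - 11)/(6x + 9) − (1/3) = (6(2x - 11) − 2(6x + 9)) / (6(6x + 9)) = -84/(6(6x + 9)).
For x > 0 we have 6x + 9 > 6x, so |(2x - 11)/(6x + 9) − (1/3)| = 84/(6(6x + 9)) < 84/(6·6x) = (7/3)/x.
Thus |(2x - 11)/(6x + 9) − (1/3)| < ε whenever x > (7/3)/ε.
Take N = (7/3)/ε. If x > N then |(2x - 11)/(6x + 9) − (1/3)| < (7/3)/x < ε.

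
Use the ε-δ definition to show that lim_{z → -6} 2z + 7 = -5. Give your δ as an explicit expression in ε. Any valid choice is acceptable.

Let ε > 0 be given. We need δ > 0 so that 0 < |z + 6| < δ implies |(2z + 7) + 5| < ε.
|(2z + 7) + 5| = |2z + 12| = 2|z + 6|.
Thus it suffices that |z + 6| < ε/2.
Take δ = ε/2. If 0 < |z + 6| < δ then |(2z + 7) + 5| = 2|z + 6| < 2·(ε/2) = ε.

δ = ε/2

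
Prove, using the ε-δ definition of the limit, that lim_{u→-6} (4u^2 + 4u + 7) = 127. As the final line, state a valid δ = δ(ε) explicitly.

δ = min(2, ε/52)

Let ε > 0. We want δ > 0 such that 0 < |u + 6| < δ implies |(4u^2 + 4u + 7) − 127| < ε.
(4u^2 + 4u + 7) − 127 = 4u^2 + 4u - 120 = (u + 6)(4u - 20).
So |(4u^2 + 4u + 7) − 127| = |u + 6|·|4u - 20|.
Require δ ≤ 2. Then |u + 6| < 2 gives |u| < 8, and by the triangle inequality |4u - 20| ≤ 4·8 + 20 = 52.
Hence |(4u^2 + 4u + 7) − 127| ≤ 52|u + 6| < ε provided |u + 6| < ε/52.
Take δ = min(2, ε/52). Then 0 < |u + 6| < δ gives both |u + 6| < 2 and |u + 6| < ε/52, so |(4u^2 + 4u + 7) − 127| < ε.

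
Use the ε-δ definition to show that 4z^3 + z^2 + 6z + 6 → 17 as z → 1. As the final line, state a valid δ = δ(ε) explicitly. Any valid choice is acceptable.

δ = min(1, ε/37)

Let ε > 0. We want δ > 0 such that 0 < |z − 1| < δ implies |(4z^3 + z^2 + 6z + 6) − 17| < ε.
(4z^3 + z^2 + 6z + 6) − 17 = 4z^3 + z^2 + 6z - 11 = (z − 1)(4z^2 + 5z + 11).
So |(4z^3 + z^2 + 6z + 6) − 17| = |z − 1|·|4z^2 + 5z + 11|.
Assume first that |z − 1| < 1, so |z| < 2. Then |4z^2 + 5z + 11| ≤ 4·2^2 + 5·2 + 11 = 37.
Hence |(4z^3 + z^2 + 6z + 6) − 17| ≤ 37|z − 1| < ε provided |z − 1| < ε/37.
Choosing δ = min(1, ε/37) ensures both conditions, hence |(4z^3 + z^2 + 6z + 6) − 17| < ε.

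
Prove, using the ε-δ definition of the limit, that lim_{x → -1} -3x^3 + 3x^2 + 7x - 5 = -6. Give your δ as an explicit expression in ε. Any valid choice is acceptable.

Let ε > 0 be given. We want δ > 0 such that 0 < |x + 1| < δ implies |(-3x^3 + 3x^2 + 7x - 5) + 6| < ε.
(-3x^3 + 3x^2 + 7x - 5) + 6 = -3x^3 + 3x^2 + 7x + 1 = (x + 1)(-3x^2 + 6x + 1).
So |(-3x^3 + 3x^2 + 7x - 5) + 6| = |x + 1|·|-3x^2 + 6x + 1|.
Require δ ≤ 1. Then |x + 1| < 1 gives |x| < 2, and by the triangle inequality |-3x^2 + 6x + 1| ≤ 3·2^2 + 6·2 + 1 = 25.
Hence |(-3x^3 + 3x^2 + 7x - 5) + 6| ≤ 25|x + 1| < ε provided |x + 1| < ε/25.
Take δ = min(1, ε/25). Then 0 < |x + 1| < δ gives both |x + 1| < 1 and |x + 1| < ε/25, so |(-3x^3 + 3x^2 + 7x - 5) + 6| < ε.

δ = min(1, ε/25)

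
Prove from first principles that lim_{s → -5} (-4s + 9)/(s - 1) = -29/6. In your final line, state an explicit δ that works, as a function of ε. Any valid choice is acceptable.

δ = min(3, (18/5)ε)

Suppose ε > 0. We want δ > 0 with 0 < |s + 5| < δ ⇒ |(-4s + 9)/(s - 1) + 29/6| < ε.
Combining over a common denominator, (-4s + 9)/(s - 1) + 29/6 = [(-4s + 9)·(-6) − 29·(s - 1)] / [(-6)·(s - 1)] = -5(s + 5) / ((-6)(s - 1)).
So |(-4s + 9)/(s - 1) + 29/6| = 5|s + 5| / (6·|s − 1|).
Require δ ≤ 3, so |s − 1| ≥ |-6| − |s + 5| > 6 − 3 = 3.
Hence |(-4s + 9)/(s - 1) + 29/6| < 5|s + 5|/(6·3) = (5/18)|s + 5|, which is < ε once |s + 5| < (18/5)ε.
Take δ = min(3, (18/5)ε). Then 0 < |s + 5| < δ forces both bounds, so |(-4s + 9)/(s - 1) + 29/6| < ε.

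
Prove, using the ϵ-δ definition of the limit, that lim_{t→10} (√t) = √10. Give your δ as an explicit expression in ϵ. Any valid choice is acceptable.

δ = min(10, √10·ϵ)

Let ϵ > 0 be given. We want δ > 0 such that 0 < |t − 10| < δ implies |√t − √10| < ϵ.
Rationalise: √t − √10 = (t − 10)/(√t + √10), so |√t − √10| = |t − 10|/(√t + √10).
Restrict δ ≤ 10 so that |t − 10| < 10 forces t > 0, and then √t + √10 > √10.
Hence |√t − √10| < |t − 10|/√10, which is < ϵ once |t − 10| < √10·ϵ.
Take δ = min(10, √10·ϵ). If 0 < |t − 10| < δ then t > 0 and |√t − √10| < |t − 10|/√10 < ϵ.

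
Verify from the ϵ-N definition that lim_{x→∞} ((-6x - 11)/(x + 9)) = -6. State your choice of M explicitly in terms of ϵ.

M = 43/ϵ

Fix ϵ > 0. We seek M > 0 such that x > M implies |(-6x - 11)/(x + 9) + 6| < ϵ.
(-6x - 11)/(x + 9) + 6 = ((-6x - 11) − (-6)(x + 9)) / ((x + 9)) = 43/((x + 9)).
For x > 0 we have x + 9 > x, so |(-6x - 11)/(x + 9) + 6| = 43/((x + 9)) < 43/(x) = 43/x.
Thus |(-6x - 11)/(x + 9) + 6| < ϵ whenever x > 43/ϵ.
Take M = 43/ϵ. If x > M then |(-6x - 11)/(x + 9) + 6| < 43/x < ϵ.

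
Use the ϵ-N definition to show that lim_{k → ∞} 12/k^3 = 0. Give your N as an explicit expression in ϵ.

Let ϵ > 0 be given. For k ≥ 1, |12/k^3 − 0| = 12/k^3.
12/k^3 < ϵ ⇔ k^3 > 12/ϵ ⇔ k > (12/ϵ)^{1/3}.
Take N = (12/ϵ)^{1/3}. Then k > N implies 12/k^3 < ϵ.

N = (12/ϵ)^{1/3}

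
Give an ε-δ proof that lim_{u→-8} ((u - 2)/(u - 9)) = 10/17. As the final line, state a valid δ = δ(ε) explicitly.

δ = min(17/2, (289/14)ε)

Suppose ε > 0. We want δ > 0 with 0 < |u + 8| < δ ⇒ |(u - 2)/(u - 9) − (10/17)| < ε.
Combining over a common denominator, (u - 2)/(u - 9) − (10/17) = [(u - 2)·(-17) − (-10)·(u - 9)] / [(-17)·(u - 9)] = -7(u + 8) / ((-17)(u - 9)).
So |(u - 2)/(u - 9) − (10/17)| = 7|u + 8| / (17·|u − 9|).
Restrict δ ≤ 17/2. Then |u + 8| < 17/2 gives |u − 9| = |(u + 8) + (-17)| ≥ 17 − 17/2 = 17/2.
Hence |(u - 2)/(u - 9) − (10/17)| < 7|u + 8|/(17·(17/2)) = (14/289)|u + 8|, which is < ε once |u + 8| < (289/14)ε.
Take δ = min(17/2, (289/14)ε). Then 0 < |u + 8| < δ forces both bounds, so |(u - 2)/(u - 9) − (10/17)| < ε.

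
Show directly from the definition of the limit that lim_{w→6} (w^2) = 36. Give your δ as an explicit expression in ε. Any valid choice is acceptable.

Let ε > 0. We seek δ > 0 with 0 < |w − 6| < δ ⇒ |w^2 − 36| < ε.
Factor: w^2 − 36 = (w − 6)(w + 6), so |w^2 − 36| = |w − 6|·|w + 6|.
Impose δ ≤ 1 so that |w| < 7; then |w + 6| ≤ 13.
Hence |w^2 − 36| ≤ 13|w − 6|, which is < ε once |w − 6| < ε/13.
Take δ = min(1, ε/13). If 0 < |w − 6| < δ then both bounds hold and |w^2 − 36| ≤ 13|w − 6| < 13·(ε/13) = ε.

δ = min(1, ε/13)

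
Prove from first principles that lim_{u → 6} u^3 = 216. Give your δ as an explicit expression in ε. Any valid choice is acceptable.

δ = min(1, ε/127)

Suppose ε > 0. We seek δ > 0 with 0 < |u − 6| < δ ⇒ |u^3 − 216| < ε.
Factor: u^3 − 216 = (u − 6)(u^2 + 6u + 36), so |u^3 − 216| = |u − 6|·|u^2 + 6u + 36|.
Impose δ ≤ 1 so that |u| < 7; then |u^2 + 6u + 36| ≤ 127.
Hence |u^3 − 216| ≤ 127|u − 6|, which is < ε once |u − 6| < ε/127.
Take δ = min(1, ε/127). If 0 < |u − 6| < δ then both bounds hold and |u^3 − 216| ≤ 127|u − 6| < 127·(ε/127) = ε.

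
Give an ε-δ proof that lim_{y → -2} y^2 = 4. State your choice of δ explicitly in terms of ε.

δ = min(1, ε/5)

Fix ε > 0. We seek δ > 0 with 0 < |y + 2| < δ ⇒ |y^2 − 4| < ε.
Factor: y^2 − 4 = (y + 2)(y - 2), so |y^2 − 4| = |y + 2|·|y - 2|.
Impose δ ≤ 1 so that |y| < 3; then |y - 2| ≤ 5.
Hence |y^2 − 4| ≤ 5|y + 2|, which is < ε once |y + 2| < ε/5.
Take δ = min(1, ε/5). If 0 < |y + 2| < δ then both bounds hold and |y^2 − 4| ≤ 5|y + 2| < 5·(ε/5) = ε.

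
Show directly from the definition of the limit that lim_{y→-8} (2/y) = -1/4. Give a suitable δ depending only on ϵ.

Fix ϵ > 0. We seek δ > 0 such that 0 < |y + 8| < δ implies |2/y + 1/4| < ϵ.
|2/y + 1/4| = 2·|-8 − y|/(8·|y|) = 2|y + 8|/(8|y|).
Require δ ≤ 4 so that |y| > 8 − 4 = 4, hence 8|y| > 32.
Then |2/y + 1/4| < 2|y + 8|/32, which is < ϵ when |y + 8| < 16ϵ.
Take δ = min(4, 16ϵ). Then 0 < |y + 8| < δ gives both |y + 8| < 4 and |y + 8| < 16ϵ, so |2/y + 1/4| < ϵ.

δ = min(4, 16ϵ)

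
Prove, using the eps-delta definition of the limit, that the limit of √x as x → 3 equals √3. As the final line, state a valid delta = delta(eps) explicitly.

Let eps > 0 be given. We want delta > 0 such that 0 < |x − 3| < delta implies |√x − √3| < eps.
Multiplying by the conjugate, |√x − √3| = |x − 3|/(√x + √3).
Restrict delta ≤ 3 so that |x − 3| < 3 forces x > 0, and then √x + √3 > √3.
Hence |√x − √3| < |x − 3|/√3, which is < eps once |x − 3| < √3·eps.
Take delta = min(3, √3·eps). If 0 < |x − 3| < delta then x > 0 and |√x − √3| < |x − 3|/√3 < eps.

delta = min(3, √3·eps)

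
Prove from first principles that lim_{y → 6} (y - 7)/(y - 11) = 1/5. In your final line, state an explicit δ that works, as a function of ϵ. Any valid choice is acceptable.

δ = min(5/2, (25/8)ϵ)

Fix ϵ > 0. We want δ > 0 with 0 < |y − 6| < δ ⇒ |(y - 7)/(y - 11) − (1/5)| < ϵ.
Combining over a common denominator, (y - 7)/(y - 11) − (1/5) = [(y - 7)·(-5) − (-1)·(y - 11)] / [(-5)·(y - 11)] = -4(y − 6) / ((-5)(y - 11)).
So |(y - 7)/(y - 11) − (1/5)| = 4|y − 6| / (5·|y − 11|).
Restrict δ ≤ 5/2. Then |y − 6| < 5/2 gives |y − 11| = |(y − 6) + (-5)| ≥ 5 − 5/2 = 5/2.
Hence |(y - 7)/(y - 11) − (1/5)| < 4|y − 6|/(5·(5/2)) = (8/25)|y − 6|, which is < ϵ once |y − 6| < (25/8)ϵ.
Take δ = min(5/2, (25/8)ϵ). Then 0 < |y − 6| < δ forces both bounds, so |(y - 7)/(y - 11) − (1/5)| < ϵ.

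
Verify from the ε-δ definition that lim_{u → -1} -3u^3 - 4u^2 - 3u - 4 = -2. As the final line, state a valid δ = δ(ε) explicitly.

Let ε > 0. We want δ > 0 such that 0 < |u + 1| < δ implies |(-3u^3 - 4u^2 - 3u - 4) + 2| < ε.
(-3u^3 - 4u^2 - 3u - 4) + 2 = -3u^3 - 4u^2 - 3u - 2 = (u + 1)(-3u^2 - u - 2).
So |(-3u^3 - 4u^2 - 3u - 4) + 2| = |u + 1|·|-3u^2 - u - 2|.
Assume first that |u + 1| < 1, so |u| < 2. Then |-3u^2 - u - 2| ≤ 3·2^2 + 2 + 2 = 16.
Hence |(-3u^3 - 4u^2 - 3u - 4) + 2| ≤ 16|u + 1| < ε provided |u + 1| < ε/16.
Choosing δ = min(1, ε/16) ensures both conditions, hence |(-3u^3 - 4u^2 - 3u - 4) + 2| < ε.

δ = min(1, ε/16)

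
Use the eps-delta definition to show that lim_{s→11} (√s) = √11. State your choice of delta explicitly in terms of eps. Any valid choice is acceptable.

Let eps > 0 be given. We want delta > 0 such that 0 < |s − 11| < delta implies |√s − √11| < eps.
Multiplying by the conjugate, |√s − √11| = |s − 11|/(√s + √11).
Restrict delta ≤ 11 so that |s − 11| < 11 forces s > 0, and then √s + √11 > √11.
Hence |√s − √11| < |s − 11|/√11, which is < eps once |s − 11| < √11·eps.
Take delta = min(11, √11·eps). If 0 < |s − 11| < delta then s > 0 and |√s − √11| < |s − 11|/√11 < eps.

delta = min(11, √11·eps)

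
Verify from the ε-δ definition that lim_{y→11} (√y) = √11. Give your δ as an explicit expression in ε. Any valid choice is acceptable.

Suppose ε > 0. We want δ > 0 such that 0 < |y − 11| < δ implies |√y − √11| < ε.
Rationalise: √y − √11 = (y − 11)/(√y + √11), so |√y − √11| = |y − 11|/(√y + √11).
Restrict δ ≤ 11 so that |y − 11| < 11 forces y > 0, and then √y + √11 > √11.
Hence |√y − √11| < |y − 11|/√11, which is < ε once |y − 11| < √11·ε.
Take δ = min(11, √11·ε). If 0 < |y − 11| < δ then y > 0 and |√y − √11| < |y − 11|/√11 < ε.

δ = min(11, √11·ε)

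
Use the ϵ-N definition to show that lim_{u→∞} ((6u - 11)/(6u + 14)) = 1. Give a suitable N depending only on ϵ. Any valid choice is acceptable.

Let ϵ > 0 be given. We seek N > 0 such that u > N implies |(6u - 11)/(6u + 14) − 1| < ϵ.
(6u - 11)/(6u + 14) − 1 = (6(6u - 11) − 6(6u + 14)) / (6(6u + 14)) = -150/(6(6u + 14)).
For u > 0 we have 6u + 14 > 6u, so |(6u - 11)/(6u + 14) − 1| = 150/(6(6u + 14)) < 150/(6·6u) = (25/6)/u.
Thus |(6u - 11)/(6u + 14) − 1| < ϵ whenever u > (25/6)/ϵ.
Take N = (25/6)/ϵ. If u > N then |(6u - 11)/(6u + 14) − 1| < (25/6)/u < ϵ.

N = (25/6)/ϵ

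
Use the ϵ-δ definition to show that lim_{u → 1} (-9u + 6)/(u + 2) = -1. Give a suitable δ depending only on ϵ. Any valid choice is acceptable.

δ = min(3/2, (3/16)ϵ)

Fix ϵ > 0. We want δ > 0 with 0 < |u − 1| < δ ⇒ |(-9u + 6)/(u + 2) + 1| < ϵ.
Combining over a common denominator, (-9u + 6)/(u + 2) + 1 = [(-9u + 6)·3 − (-3)·(u + 2)] / [3·(u + 2)] = -24(u − 1) / (3(u + 2)).
So |(-9u + 6)/(u + 2) + 1| = 24|u − 1| / (3·|u + 2|).
Require δ ≤ 3/2, so |u + 2| ≥ |3| − |u − 1| > 3 − 3/2 = 3/2.
Hence |(-9u + 6)/(u + 2) + 1| < 24|u − 1|/(3·(3/2)) = (16/3)|u − 1|, which is < ϵ once |u − 1| < (3/16)ϵ.
Take δ = min(3/2, (3/16)ϵ). Then 0 < |u − 1| < δ forces both bounds, so |(-9u + 6)/(u + 2) + 1| < ϵ.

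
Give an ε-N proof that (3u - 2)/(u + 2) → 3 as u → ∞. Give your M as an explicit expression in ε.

Suppose ε > 0. We seek M > 0 such that u > M implies |(3u - 2)/(u + 2) − 3| < ε.
(3u - 2)/(u + 2) − 3 = ((3u - 2) − 3(u + 2)) / ((u + 2)) = -8/((u + 2)).
For u > 0 we have u + 2 > u, so |(3u - 2)/(u + 2) − 3| = 8/((u + 2)) < 8/(u) = 8/u.
Thus |(3u - 2)/(u + 2) − 3| < ε whenever u > 8/ε.
Take M = 8/ε. If u > M then |(3u - 2)/(u + 2) − 3| < 8/u < ε.

M = 8/ε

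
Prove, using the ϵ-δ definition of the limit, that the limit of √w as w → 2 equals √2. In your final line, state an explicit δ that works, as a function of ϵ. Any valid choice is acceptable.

δ = min(2, √2·ϵ)

Let ϵ > 0 be given. We want δ > 0 such that 0 < |w − 2| < δ implies |√w − √2| < ϵ.
Multiplying by the conjugate, |√w − √2| = |w − 2|/(√w + √2).
Restrict δ ≤ 2 so that |w − 2| < 2 forces w > 0, and then √w + √2 > √2.
Hence |√w − √2| < |w − 2|/√2, which is < ϵ once |w − 2| < √2·ϵ.
Take δ = min(2, √2·ϵ). If 0 < |w − 2| < δ then w > 0 and |√w − √2| < |w − 2|/√2 < ϵ.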